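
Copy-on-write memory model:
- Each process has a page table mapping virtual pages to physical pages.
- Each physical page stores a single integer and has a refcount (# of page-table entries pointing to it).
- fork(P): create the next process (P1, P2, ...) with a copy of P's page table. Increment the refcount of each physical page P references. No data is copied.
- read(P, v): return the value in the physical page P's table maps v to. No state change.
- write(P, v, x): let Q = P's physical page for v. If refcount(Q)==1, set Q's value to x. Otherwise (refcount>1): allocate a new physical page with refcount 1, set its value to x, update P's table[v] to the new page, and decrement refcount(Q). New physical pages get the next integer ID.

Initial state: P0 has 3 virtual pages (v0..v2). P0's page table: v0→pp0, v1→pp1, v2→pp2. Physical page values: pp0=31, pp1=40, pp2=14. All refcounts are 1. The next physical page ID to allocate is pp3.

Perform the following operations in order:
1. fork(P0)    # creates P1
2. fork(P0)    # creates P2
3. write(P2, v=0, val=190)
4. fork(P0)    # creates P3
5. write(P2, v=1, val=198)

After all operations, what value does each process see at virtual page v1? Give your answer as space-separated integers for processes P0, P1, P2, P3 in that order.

Answer: 40 40 198 40

Derivation:
Op 1: fork(P0) -> P1. 3 ppages; refcounts: pp0:2 pp1:2 pp2:2
Op 2: fork(P0) -> P2. 3 ppages; refcounts: pp0:3 pp1:3 pp2:3
Op 3: write(P2, v0, 190). refcount(pp0)=3>1 -> COPY to pp3. 4 ppages; refcounts: pp0:2 pp1:3 pp2:3 pp3:1
Op 4: fork(P0) -> P3. 4 ppages; refcounts: pp0:3 pp1:4 pp2:4 pp3:1
Op 5: write(P2, v1, 198). refcount(pp1)=4>1 -> COPY to pp4. 5 ppages; refcounts: pp0:3 pp1:3 pp2:4 pp3:1 pp4:1
P0: v1 -> pp1 = 40
P1: v1 -> pp1 = 40
P2: v1 -> pp4 = 198
P3: v1 -> pp1 = 40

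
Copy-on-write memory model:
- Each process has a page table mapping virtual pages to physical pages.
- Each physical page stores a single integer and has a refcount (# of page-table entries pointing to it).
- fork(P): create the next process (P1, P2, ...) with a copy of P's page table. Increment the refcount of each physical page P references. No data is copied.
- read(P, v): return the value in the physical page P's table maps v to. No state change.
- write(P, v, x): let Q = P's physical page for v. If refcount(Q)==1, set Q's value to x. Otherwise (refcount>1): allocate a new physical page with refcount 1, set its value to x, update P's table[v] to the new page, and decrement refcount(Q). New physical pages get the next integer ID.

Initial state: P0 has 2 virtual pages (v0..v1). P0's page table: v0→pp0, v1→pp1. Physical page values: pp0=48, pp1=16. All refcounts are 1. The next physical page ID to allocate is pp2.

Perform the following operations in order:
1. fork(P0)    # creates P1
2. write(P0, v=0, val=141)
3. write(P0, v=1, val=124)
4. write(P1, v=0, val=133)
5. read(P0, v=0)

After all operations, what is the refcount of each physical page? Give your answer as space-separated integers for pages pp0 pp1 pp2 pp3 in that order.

Answer: 1 1 1 1

Derivation:
Op 1: fork(P0) -> P1. 2 ppages; refcounts: pp0:2 pp1:2
Op 2: write(P0, v0, 141). refcount(pp0)=2>1 -> COPY to pp2. 3 ppages; refcounts: pp0:1 pp1:2 pp2:1
Op 3: write(P0, v1, 124). refcount(pp1)=2>1 -> COPY to pp3. 4 ppages; refcounts: pp0:1 pp1:1 pp2:1 pp3:1
Op 4: write(P1, v0, 133). refcount(pp0)=1 -> write in place. 4 ppages; refcounts: pp0:1 pp1:1 pp2:1 pp3:1
Op 5: read(P0, v0) -> 141. No state change.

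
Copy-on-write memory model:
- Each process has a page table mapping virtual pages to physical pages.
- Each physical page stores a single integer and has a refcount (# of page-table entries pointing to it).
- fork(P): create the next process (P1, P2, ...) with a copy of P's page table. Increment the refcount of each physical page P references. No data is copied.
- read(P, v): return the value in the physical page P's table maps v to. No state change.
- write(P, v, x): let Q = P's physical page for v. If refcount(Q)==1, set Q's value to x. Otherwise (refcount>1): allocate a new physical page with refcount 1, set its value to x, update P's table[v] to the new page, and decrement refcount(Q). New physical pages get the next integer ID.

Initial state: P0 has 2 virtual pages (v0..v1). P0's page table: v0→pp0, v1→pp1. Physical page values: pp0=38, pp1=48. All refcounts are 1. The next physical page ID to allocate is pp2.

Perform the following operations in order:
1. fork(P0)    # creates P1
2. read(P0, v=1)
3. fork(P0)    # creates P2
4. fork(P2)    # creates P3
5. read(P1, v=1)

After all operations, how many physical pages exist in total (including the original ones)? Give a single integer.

Op 1: fork(P0) -> P1. 2 ppages; refcounts: pp0:2 pp1:2
Op 2: read(P0, v1) -> 48. No state change.
Op 3: fork(P0) -> P2. 2 ppages; refcounts: pp0:3 pp1:3
Op 4: fork(P2) -> P3. 2 ppages; refcounts: pp0:4 pp1:4
Op 5: read(P1, v1) -> 48. No state change.

Answer: 2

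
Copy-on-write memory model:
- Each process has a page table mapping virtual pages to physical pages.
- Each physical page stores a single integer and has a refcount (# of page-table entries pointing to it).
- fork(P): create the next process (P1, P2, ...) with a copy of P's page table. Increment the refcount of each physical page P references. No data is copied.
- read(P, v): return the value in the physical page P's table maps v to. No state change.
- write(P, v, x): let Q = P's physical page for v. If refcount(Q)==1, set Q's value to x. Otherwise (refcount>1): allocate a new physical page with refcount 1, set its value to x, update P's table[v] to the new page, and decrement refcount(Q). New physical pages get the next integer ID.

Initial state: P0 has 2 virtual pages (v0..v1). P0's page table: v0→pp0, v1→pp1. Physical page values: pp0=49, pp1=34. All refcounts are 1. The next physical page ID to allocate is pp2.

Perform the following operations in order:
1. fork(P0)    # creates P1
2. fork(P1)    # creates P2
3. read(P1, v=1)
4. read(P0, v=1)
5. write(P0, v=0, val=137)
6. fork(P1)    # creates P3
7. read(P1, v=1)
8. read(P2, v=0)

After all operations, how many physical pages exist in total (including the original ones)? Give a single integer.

Answer: 3

Derivation:
Op 1: fork(P0) -> P1. 2 ppages; refcounts: pp0:2 pp1:2
Op 2: fork(P1) -> P2. 2 ppages; refcounts: pp0:3 pp1:3
Op 3: read(P1, v1) -> 34. No state change.
Op 4: read(P0, v1) -> 34. No state change.
Op 5: write(P0, v0, 137). refcount(pp0)=3>1 -> COPY to pp2. 3 ppages; refcounts: pp0:2 pp1:3 pp2:1
Op 6: fork(P1) -> P3. 3 ppages; refcounts: pp0:3 pp1:4 pp2:1
Op 7: read(P1, v1) -> 34. No state change.
Op 8: read(P2, v0) -> 49. No state change.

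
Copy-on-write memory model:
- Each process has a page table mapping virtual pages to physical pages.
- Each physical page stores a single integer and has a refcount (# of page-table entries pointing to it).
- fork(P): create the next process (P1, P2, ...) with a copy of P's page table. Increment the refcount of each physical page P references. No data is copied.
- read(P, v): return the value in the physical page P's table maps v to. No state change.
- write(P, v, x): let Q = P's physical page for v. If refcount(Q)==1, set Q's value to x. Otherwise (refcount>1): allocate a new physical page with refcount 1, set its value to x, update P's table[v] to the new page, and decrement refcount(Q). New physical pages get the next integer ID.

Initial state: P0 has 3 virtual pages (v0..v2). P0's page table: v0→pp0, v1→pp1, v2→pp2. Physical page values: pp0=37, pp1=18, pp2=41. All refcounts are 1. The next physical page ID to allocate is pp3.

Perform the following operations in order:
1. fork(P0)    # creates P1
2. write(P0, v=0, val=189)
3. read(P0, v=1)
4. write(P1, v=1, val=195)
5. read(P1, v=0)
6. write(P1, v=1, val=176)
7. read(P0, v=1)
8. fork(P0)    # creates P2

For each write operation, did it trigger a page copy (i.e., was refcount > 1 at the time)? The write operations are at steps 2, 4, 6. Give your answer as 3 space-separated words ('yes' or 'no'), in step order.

Op 1: fork(P0) -> P1. 3 ppages; refcounts: pp0:2 pp1:2 pp2:2
Op 2: write(P0, v0, 189). refcount(pp0)=2>1 -> COPY to pp3. 4 ppages; refcounts: pp0:1 pp1:2 pp2:2 pp3:1
Op 3: read(P0, v1) -> 18. No state change.
Op 4: write(P1, v1, 195). refcount(pp1)=2>1 -> COPY to pp4. 5 ppages; refcounts: pp0:1 pp1:1 pp2:2 pp3:1 pp4:1
Op 5: read(P1, v0) -> 37. No state change.
Op 6: write(P1, v1, 176). refcount(pp4)=1 -> write in place. 5 ppages; refcounts: pp0:1 pp1:1 pp2:2 pp3:1 pp4:1
Op 7: read(P0, v1) -> 18. No state change.
Op 8: fork(P0) -> P2. 5 ppages; refcounts: pp0:1 pp1:2 pp2:3 pp3:2 pp4:1

yes yes no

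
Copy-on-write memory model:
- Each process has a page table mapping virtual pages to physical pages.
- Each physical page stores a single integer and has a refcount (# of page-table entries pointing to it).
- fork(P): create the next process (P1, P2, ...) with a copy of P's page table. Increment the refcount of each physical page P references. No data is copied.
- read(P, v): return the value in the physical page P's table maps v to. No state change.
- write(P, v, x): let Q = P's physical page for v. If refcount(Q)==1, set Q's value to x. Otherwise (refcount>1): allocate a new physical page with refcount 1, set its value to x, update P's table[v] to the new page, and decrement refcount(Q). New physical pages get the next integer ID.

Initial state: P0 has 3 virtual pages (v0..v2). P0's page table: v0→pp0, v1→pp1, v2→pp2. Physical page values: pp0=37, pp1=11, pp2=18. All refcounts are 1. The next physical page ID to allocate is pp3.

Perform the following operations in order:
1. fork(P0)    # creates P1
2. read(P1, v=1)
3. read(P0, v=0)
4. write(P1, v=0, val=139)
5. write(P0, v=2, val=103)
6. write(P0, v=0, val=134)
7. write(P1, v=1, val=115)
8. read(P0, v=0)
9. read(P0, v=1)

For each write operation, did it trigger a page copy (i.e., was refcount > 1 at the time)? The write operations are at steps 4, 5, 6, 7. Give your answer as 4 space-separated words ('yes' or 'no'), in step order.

Op 1: fork(P0) -> P1. 3 ppages; refcounts: pp0:2 pp1:2 pp2:2
Op 2: read(P1, v1) -> 11. No state change.
Op 3: read(P0, v0) -> 37. No state change.
Op 4: write(P1, v0, 139). refcount(pp0)=2>1 -> COPY to pp3. 4 ppages; refcounts: pp0:1 pp1:2 pp2:2 pp3:1
Op 5: write(P0, v2, 103). refcount(pp2)=2>1 -> COPY to pp4. 5 ppages; refcounts: pp0:1 pp1:2 pp2:1 pp3:1 pp4:1
Op 6: write(P0, v0, 134). refcount(pp0)=1 -> write in place. 5 ppages; refcounts: pp0:1 pp1:2 pp2:1 pp3:1 pp4:1
Op 7: write(P1, v1, 115). refcount(pp1)=2>1 -> COPY to pp5. 6 ppages; refcounts: pp0:1 pp1:1 pp2:1 pp3:1 pp4:1 pp5:1
Op 8: read(P0, v0) -> 134. No state change.
Op 9: read(P0, v1) -> 11. No state change.

yes yes no yes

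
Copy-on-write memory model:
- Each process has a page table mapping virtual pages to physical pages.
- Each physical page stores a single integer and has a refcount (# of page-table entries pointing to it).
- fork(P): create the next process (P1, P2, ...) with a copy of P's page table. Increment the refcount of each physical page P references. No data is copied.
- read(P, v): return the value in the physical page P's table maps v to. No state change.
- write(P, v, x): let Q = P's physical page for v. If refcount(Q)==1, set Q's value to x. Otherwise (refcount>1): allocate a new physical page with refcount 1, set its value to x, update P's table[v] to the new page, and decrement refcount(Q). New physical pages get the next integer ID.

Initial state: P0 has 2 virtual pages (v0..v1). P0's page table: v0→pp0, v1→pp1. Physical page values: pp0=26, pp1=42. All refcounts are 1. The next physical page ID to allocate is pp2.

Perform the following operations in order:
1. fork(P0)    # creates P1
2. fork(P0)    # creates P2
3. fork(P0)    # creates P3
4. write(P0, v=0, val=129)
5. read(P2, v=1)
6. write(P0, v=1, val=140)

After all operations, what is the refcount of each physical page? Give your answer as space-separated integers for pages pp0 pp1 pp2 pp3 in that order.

Answer: 3 3 1 1

Derivation:
Op 1: fork(P0) -> P1. 2 ppages; refcounts: pp0:2 pp1:2
Op 2: fork(P0) -> P2. 2 ppages; refcounts: pp0:3 pp1:3
Op 3: fork(P0) -> P3. 2 ppages; refcounts: pp0:4 pp1:4
Op 4: write(P0, v0, 129). refcount(pp0)=4>1 -> COPY to pp2. 3 ppages; refcounts: pp0:3 pp1:4 pp2:1
Op 5: read(P2, v1) -> 42. No state change.
Op 6: write(P0, v1, 140). refcount(pp1)=4>1 -> COPY to pp3. 4 ppages; refcounts: pp0:3 pp1:3 pp2:1 pp3:1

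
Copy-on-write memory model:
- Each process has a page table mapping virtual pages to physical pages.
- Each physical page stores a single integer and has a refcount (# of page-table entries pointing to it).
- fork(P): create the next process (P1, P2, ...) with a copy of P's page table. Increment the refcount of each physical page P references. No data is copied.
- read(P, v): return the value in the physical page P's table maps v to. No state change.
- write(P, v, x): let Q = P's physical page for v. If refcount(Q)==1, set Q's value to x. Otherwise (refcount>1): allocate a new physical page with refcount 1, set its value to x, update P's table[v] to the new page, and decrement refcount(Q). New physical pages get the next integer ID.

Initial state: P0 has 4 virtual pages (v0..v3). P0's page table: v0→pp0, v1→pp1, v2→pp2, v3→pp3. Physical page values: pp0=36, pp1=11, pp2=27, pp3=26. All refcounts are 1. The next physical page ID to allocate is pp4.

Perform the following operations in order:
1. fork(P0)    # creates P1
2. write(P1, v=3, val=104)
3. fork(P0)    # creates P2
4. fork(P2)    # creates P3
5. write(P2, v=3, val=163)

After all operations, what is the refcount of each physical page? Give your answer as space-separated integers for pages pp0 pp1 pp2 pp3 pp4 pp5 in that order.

Answer: 4 4 4 2 1 1

Derivation:
Op 1: fork(P0) -> P1. 4 ppages; refcounts: pp0:2 pp1:2 pp2:2 pp3:2
Op 2: write(P1, v3, 104). refcount(pp3)=2>1 -> COPY to pp4. 5 ppages; refcounts: pp0:2 pp1:2 pp2:2 pp3:1 pp4:1
Op 3: fork(P0) -> P2. 5 ppages; refcounts: pp0:3 pp1:3 pp2:3 pp3:2 pp4:1
Op 4: fork(P2) -> P3. 5 ppages; refcounts: pp0:4 pp1:4 pp2:4 pp3:3 pp4:1
Op 5: write(P2, v3, 163). refcount(pp3)=3>1 -> COPY to pp5. 6 ppages; refcounts: pp0:4 pp1:4 pp2:4 pp3:2 pp4:1 pp5:1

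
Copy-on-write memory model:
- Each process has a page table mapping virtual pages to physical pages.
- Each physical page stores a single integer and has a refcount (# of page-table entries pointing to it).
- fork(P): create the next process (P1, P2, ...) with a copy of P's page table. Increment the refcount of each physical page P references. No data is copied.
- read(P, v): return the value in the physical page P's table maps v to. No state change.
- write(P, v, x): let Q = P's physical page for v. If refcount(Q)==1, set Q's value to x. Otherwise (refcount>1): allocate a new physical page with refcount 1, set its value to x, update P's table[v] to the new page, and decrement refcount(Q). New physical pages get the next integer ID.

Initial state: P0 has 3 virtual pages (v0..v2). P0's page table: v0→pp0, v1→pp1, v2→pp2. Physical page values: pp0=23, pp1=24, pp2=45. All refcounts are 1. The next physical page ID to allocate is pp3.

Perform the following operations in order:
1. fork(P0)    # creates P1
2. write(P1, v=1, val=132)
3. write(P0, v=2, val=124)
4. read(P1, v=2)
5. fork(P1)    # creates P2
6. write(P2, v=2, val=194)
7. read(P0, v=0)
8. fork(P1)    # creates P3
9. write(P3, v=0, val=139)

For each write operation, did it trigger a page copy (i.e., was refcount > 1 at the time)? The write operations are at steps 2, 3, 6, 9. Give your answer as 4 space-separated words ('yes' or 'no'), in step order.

Op 1: fork(P0) -> P1. 3 ppages; refcounts: pp0:2 pp1:2 pp2:2
Op 2: write(P1, v1, 132). refcount(pp1)=2>1 -> COPY to pp3. 4 ppages; refcounts: pp0:2 pp1:1 pp2:2 pp3:1
Op 3: write(P0, v2, 124). refcount(pp2)=2>1 -> COPY to pp4. 5 ppages; refcounts: pp0:2 pp1:1 pp2:1 pp3:1 pp4:1
Op 4: read(P1, v2) -> 45. No state change.
Op 5: fork(P1) -> P2. 5 ppages; refcounts: pp0:3 pp1:1 pp2:2 pp3:2 pp4:1
Op 6: write(P2, v2, 194). refcount(pp2)=2>1 -> COPY to pp5. 6 ppages; refcounts: pp0:3 pp1:1 pp2:1 pp3:2 pp4:1 pp5:1
Op 7: read(P0, v0) -> 23. No state change.
Op 8: fork(P1) -> P3. 6 ppages; refcounts: pp0:4 pp1:1 pp2:2 pp3:3 pp4:1 pp5:1
Op 9: write(P3, v0, 139). refcount(pp0)=4>1 -> COPY to pp6. 7 ppages; refcounts: pp0:3 pp1:1 pp2:2 pp3:3 pp4:1 pp5:1 pp6:1

yes yes yes yes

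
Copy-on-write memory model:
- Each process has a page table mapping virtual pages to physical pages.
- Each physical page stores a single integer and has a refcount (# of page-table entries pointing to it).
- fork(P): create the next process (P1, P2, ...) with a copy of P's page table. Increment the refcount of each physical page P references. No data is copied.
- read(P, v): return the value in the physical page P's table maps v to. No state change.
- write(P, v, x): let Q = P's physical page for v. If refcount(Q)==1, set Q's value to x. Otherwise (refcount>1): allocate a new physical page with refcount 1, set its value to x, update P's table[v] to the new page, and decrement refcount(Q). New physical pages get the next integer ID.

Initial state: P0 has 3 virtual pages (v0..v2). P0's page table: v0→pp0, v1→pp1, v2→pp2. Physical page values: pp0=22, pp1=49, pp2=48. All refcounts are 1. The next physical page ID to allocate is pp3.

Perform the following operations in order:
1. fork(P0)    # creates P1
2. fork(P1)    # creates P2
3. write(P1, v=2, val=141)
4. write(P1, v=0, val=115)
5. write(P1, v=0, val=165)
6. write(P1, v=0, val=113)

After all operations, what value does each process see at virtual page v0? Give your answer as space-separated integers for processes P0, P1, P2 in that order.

Op 1: fork(P0) -> P1. 3 ppages; refcounts: pp0:2 pp1:2 pp2:2
Op 2: fork(P1) -> P2. 3 ppages; refcounts: pp0:3 pp1:3 pp2:3
Op 3: write(P1, v2, 141). refcount(pp2)=3>1 -> COPY to pp3. 4 ppages; refcounts: pp0:3 pp1:3 pp2:2 pp3:1
Op 4: write(P1, v0, 115). refcount(pp0)=3>1 -> COPY to pp4. 5 ppages; refcounts: pp0:2 pp1:3 pp2:2 pp3:1 pp4:1
Op 5: write(P1, v0, 165). refcount(pp4)=1 -> write in place. 5 ppages; refcounts: pp0:2 pp1:3 pp2:2 pp3:1 pp4:1
Op 6: write(P1, v0, 113). refcount(pp4)=1 -> write in place. 5 ppages; refcounts: pp0:2 pp1:3 pp2:2 pp3:1 pp4:1
P0: v0 -> pp0 = 22
P1: v0 -> pp4 = 113
P2: v0 -> pp0 = 22

Answer: 22 113 22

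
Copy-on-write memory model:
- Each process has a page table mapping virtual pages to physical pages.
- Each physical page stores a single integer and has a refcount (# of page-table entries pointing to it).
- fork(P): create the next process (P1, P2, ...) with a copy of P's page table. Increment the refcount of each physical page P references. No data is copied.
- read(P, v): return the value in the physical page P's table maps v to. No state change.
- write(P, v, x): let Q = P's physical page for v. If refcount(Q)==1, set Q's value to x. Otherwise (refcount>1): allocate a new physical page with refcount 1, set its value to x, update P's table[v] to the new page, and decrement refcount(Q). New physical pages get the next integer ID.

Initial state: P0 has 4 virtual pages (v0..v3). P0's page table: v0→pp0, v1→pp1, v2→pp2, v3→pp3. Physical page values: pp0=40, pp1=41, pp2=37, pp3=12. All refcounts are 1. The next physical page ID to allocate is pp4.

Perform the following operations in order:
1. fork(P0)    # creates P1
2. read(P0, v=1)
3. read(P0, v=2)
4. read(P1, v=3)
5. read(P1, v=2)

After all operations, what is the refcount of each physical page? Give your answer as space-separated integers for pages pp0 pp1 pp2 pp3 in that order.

Answer: 2 2 2 2

Derivation:
Op 1: fork(P0) -> P1. 4 ppages; refcounts: pp0:2 pp1:2 pp2:2 pp3:2
Op 2: read(P0, v1) -> 41. No state change.
Op 3: read(P0, v2) -> 37. No state change.
Op 4: read(P1, v3) -> 12. No state change.
Op 5: read(P1, v2) -> 37. No state change.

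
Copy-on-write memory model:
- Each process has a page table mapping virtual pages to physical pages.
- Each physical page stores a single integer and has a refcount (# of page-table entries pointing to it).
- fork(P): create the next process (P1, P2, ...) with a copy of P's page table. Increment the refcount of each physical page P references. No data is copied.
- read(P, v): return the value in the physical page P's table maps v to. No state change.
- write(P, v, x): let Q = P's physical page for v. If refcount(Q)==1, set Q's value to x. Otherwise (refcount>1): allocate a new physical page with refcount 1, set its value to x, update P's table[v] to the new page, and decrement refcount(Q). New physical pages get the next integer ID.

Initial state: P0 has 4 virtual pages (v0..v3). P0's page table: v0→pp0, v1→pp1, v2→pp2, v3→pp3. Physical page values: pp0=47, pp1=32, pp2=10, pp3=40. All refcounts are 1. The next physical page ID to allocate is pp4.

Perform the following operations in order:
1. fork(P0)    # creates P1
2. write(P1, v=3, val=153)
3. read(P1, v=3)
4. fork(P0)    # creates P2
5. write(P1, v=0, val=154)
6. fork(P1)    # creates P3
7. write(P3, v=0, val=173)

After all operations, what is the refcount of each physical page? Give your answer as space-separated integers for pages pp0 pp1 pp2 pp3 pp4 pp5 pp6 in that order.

Op 1: fork(P0) -> P1. 4 ppages; refcounts: pp0:2 pp1:2 pp2:2 pp3:2
Op 2: write(P1, v3, 153). refcount(pp3)=2>1 -> COPY to pp4. 5 ppages; refcounts: pp0:2 pp1:2 pp2:2 pp3:1 pp4:1
Op 3: read(P1, v3) -> 153. No state change.
Op 4: fork(P0) -> P2. 5 ppages; refcounts: pp0:3 pp1:3 pp2:3 pp3:2 pp4:1
Op 5: write(P1, v0, 154). refcount(pp0)=3>1 -> COPY to pp5. 6 ppages; refcounts: pp0:2 pp1:3 pp2:3 pp3:2 pp4:1 pp5:1
Op 6: fork(P1) -> P3. 6 ppages; refcounts: pp0:2 pp1:4 pp2:4 pp3:2 pp4:2 pp5:2
Op 7: write(P3, v0, 173). refcount(pp5)=2>1 -> COPY to pp6. 7 ppages; refcounts: pp0:2 pp1:4 pp2:4 pp3:2 pp4:2 pp5:1 pp6:1

Answer: 2 4 4 2 2 1 1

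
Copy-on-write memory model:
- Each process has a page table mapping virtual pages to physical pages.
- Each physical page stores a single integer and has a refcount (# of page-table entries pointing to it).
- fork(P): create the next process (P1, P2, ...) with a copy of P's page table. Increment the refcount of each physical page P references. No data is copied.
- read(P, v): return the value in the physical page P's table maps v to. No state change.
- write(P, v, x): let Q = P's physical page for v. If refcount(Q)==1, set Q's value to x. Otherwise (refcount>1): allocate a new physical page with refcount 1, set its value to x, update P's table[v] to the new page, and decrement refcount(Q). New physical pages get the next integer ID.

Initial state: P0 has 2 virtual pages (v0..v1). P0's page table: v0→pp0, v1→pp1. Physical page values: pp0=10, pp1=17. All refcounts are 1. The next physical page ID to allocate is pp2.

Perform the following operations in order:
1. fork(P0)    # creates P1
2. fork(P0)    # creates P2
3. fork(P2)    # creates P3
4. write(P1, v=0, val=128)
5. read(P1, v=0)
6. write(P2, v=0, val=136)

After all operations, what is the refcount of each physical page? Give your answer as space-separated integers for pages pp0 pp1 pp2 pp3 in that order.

Answer: 2 4 1 1

Derivation:
Op 1: fork(P0) -> P1. 2 ppages; refcounts: pp0:2 pp1:2
Op 2: fork(P0) -> P2. 2 ppages; refcounts: pp0:3 pp1:3
Op 3: fork(P2) -> P3. 2 ppages; refcounts: pp0:4 pp1:4
Op 4: write(P1, v0, 128). refcount(pp0)=4>1 -> COPY to pp2. 3 ppages; refcounts: pp0:3 pp1:4 pp2:1
Op 5: read(P1, v0) -> 128. No state change.
Op 6: write(P2, v0, 136). refcount(pp0)=3>1 -> COPY to pp3. 4 ppages; refcounts: pp0:2 pp1:4 pp2:1 pp3:1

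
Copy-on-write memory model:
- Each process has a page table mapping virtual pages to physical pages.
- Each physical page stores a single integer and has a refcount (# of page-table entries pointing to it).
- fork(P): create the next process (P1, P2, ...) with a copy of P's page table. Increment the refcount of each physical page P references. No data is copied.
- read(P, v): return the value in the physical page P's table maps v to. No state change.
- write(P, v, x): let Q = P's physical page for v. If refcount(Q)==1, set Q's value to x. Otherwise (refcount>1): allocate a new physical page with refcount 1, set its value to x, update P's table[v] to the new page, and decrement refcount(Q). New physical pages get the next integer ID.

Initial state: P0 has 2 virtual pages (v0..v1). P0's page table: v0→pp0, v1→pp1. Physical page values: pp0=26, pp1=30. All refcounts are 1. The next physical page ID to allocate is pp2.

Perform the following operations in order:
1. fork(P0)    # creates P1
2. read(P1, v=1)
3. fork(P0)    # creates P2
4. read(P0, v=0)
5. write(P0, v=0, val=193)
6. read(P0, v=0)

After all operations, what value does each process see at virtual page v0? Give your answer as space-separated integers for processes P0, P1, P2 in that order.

Op 1: fork(P0) -> P1. 2 ppages; refcounts: pp0:2 pp1:2
Op 2: read(P1, v1) -> 30. No state change.
Op 3: fork(P0) -> P2. 2 ppages; refcounts: pp0:3 pp1:3
Op 4: read(P0, v0) -> 26. No state change.
Op 5: write(P0, v0, 193). refcount(pp0)=3>1 -> COPY to pp2. 3 ppages; refcounts: pp0:2 pp1:3 pp2:1
Op 6: read(P0, v0) -> 193. No state change.
P0: v0 -> pp2 = 193
P1: v0 -> pp0 = 26
P2: v0 -> pp0 = 26

Answer: 193 26 26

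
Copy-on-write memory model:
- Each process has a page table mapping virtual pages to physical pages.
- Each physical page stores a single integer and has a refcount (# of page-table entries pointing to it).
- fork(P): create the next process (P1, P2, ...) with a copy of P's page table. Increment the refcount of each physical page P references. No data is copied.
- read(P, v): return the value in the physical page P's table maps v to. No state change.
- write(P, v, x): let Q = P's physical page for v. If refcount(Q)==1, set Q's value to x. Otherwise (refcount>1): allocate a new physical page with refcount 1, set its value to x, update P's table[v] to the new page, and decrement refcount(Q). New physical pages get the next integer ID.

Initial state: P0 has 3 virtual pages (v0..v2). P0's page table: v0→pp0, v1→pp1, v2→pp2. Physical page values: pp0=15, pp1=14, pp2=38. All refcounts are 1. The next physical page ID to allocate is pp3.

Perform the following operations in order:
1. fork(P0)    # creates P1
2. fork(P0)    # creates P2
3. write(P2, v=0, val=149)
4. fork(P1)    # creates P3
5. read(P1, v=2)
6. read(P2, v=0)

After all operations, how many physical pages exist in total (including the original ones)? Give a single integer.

Answer: 4

Derivation:
Op 1: fork(P0) -> P1. 3 ppages; refcounts: pp0:2 pp1:2 pp2:2
Op 2: fork(P0) -> P2. 3 ppages; refcounts: pp0:3 pp1:3 pp2:3
Op 3: write(P2, v0, 149). refcount(pp0)=3>1 -> COPY to pp3. 4 ppages; refcounts: pp0:2 pp1:3 pp2:3 pp3:1
Op 4: fork(P1) -> P3. 4 ppages; refcounts: pp0:3 pp1:4 pp2:4 pp3:1
Op 5: read(P1, v2) -> 38. No state change.
Op 6: read(P2, v0) -> 149. No state change.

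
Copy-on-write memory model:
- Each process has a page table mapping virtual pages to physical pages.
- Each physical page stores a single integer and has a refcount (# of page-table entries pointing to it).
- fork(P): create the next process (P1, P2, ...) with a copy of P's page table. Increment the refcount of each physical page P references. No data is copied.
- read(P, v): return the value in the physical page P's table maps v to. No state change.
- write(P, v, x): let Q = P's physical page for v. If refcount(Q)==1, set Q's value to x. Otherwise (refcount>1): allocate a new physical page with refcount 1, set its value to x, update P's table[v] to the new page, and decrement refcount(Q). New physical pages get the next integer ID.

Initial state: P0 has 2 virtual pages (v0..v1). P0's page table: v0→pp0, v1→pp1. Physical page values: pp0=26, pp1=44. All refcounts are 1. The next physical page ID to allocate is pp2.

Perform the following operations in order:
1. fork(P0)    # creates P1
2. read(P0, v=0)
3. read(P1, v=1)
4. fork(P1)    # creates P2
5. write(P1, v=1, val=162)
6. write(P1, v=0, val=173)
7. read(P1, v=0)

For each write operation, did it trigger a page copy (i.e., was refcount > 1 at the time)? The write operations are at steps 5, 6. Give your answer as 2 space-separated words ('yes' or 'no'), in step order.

Op 1: fork(P0) -> P1. 2 ppages; refcounts: pp0:2 pp1:2
Op 2: read(P0, v0) -> 26. No state change.
Op 3: read(P1, v1) -> 44. No state change.
Op 4: fork(P1) -> P2. 2 ppages; refcounts: pp0:3 pp1:3
Op 5: write(P1, v1, 162). refcount(pp1)=3>1 -> COPY to pp2. 3 ppages; refcounts: pp0:3 pp1:2 pp2:1
Op 6: write(P1, v0, 173). refcount(pp0)=3>1 -> COPY to pp3. 4 ppages; refcounts: pp0:2 pp1:2 pp2:1 pp3:1
Op 7: read(P1, v0) -> 173. No state change.

yes yes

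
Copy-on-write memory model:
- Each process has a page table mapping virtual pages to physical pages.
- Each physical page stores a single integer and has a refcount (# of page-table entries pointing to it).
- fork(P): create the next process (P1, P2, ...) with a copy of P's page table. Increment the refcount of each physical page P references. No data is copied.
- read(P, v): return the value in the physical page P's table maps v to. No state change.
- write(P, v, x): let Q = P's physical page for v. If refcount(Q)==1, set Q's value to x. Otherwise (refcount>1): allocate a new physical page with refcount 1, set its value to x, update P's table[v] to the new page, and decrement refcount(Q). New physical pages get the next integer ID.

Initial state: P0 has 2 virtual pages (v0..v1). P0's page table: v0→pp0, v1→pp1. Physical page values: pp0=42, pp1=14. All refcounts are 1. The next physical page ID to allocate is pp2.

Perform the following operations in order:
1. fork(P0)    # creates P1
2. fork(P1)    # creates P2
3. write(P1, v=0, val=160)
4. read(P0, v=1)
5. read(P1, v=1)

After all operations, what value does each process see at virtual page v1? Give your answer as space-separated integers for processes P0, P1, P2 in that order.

Op 1: fork(P0) -> P1. 2 ppages; refcounts: pp0:2 pp1:2
Op 2: fork(P1) -> P2. 2 ppages; refcounts: pp0:3 pp1:3
Op 3: write(P1, v0, 160). refcount(pp0)=3>1 -> COPY to pp2. 3 ppages; refcounts: pp0:2 pp1:3 pp2:1
Op 4: read(P0, v1) -> 14. No state change.
Op 5: read(P1, v1) -> 14. No state change.
P0: v1 -> pp1 = 14
P1: v1 -> pp1 = 14
P2: v1 -> pp1 = 14

Answer: 14 14 14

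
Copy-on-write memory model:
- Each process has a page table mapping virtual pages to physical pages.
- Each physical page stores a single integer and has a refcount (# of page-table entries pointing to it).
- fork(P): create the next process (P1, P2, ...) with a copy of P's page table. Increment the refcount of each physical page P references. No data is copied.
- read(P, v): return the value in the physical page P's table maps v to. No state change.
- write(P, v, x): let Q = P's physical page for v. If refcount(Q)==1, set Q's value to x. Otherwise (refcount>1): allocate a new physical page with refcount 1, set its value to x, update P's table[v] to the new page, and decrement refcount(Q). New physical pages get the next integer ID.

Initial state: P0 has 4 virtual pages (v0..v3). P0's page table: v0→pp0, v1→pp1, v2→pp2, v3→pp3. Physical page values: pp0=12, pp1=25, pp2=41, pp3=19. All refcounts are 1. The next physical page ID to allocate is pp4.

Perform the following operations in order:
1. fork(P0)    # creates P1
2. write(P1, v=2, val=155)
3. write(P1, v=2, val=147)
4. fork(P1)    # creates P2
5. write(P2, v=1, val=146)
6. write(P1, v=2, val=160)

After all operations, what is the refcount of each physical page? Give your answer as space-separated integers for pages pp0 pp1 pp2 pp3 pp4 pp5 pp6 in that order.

Answer: 3 2 1 3 1 1 1

Derivation:
Op 1: fork(P0) -> P1. 4 ppages; refcounts: pp0:2 pp1:2 pp2:2 pp3:2
Op 2: write(P1, v2, 155). refcount(pp2)=2>1 -> COPY to pp4. 5 ppages; refcounts: pp0:2 pp1:2 pp2:1 pp3:2 pp4:1
Op 3: write(P1, v2, 147). refcount(pp4)=1 -> write in place. 5 ppages; refcounts: pp0:2 pp1:2 pp2:1 pp3:2 pp4:1
Op 4: fork(P1) -> P2. 5 ppages; refcounts: pp0:3 pp1:3 pp2:1 pp3:3 pp4:2
Op 5: write(P2, v1, 146). refcount(pp1)=3>1 -> COPY to pp5. 6 ppages; refcounts: pp0:3 pp1:2 pp2:1 pp3:3 pp4:2 pp5:1
Op 6: write(P1, v2, 160). refcount(pp4)=2>1 -> COPY to pp6. 7 ppages; refcounts: pp0:3 pp1:2 pp2:1 pp3:3 pp4:1 pp5:1 pp6:1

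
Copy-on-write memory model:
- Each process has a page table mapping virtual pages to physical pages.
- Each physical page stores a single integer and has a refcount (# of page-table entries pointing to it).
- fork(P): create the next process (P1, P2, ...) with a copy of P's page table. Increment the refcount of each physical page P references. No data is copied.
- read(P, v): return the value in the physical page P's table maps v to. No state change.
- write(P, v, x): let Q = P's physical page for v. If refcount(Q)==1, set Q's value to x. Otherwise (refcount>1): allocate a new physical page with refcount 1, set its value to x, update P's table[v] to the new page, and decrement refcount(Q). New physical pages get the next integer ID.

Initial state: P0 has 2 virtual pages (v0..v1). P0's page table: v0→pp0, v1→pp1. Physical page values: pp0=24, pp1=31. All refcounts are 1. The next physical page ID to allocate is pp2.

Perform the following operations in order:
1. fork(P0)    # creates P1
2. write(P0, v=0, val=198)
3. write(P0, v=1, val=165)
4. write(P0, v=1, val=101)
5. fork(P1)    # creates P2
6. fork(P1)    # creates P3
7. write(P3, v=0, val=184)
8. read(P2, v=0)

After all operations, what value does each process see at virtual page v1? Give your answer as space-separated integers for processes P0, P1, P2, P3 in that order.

Op 1: fork(P0) -> P1. 2 ppages; refcounts: pp0:2 pp1:2
Op 2: write(P0, v0, 198). refcount(pp0)=2>1 -> COPY to pp2. 3 ppages; refcounts: pp0:1 pp1:2 pp2:1
Op 3: write(P0, v1, 165). refcount(pp1)=2>1 -> COPY to pp3. 4 ppages; refcounts: pp0:1 pp1:1 pp2:1 pp3:1
Op 4: write(P0, v1, 101). refcount(pp3)=1 -> write in place. 4 ppages; refcounts: pp0:1 pp1:1 pp2:1 pp3:1
Op 5: fork(P1) -> P2. 4 ppages; refcounts: pp0:2 pp1:2 pp2:1 pp3:1
Op 6: fork(P1) -> P3. 4 ppages; refcounts: pp0:3 pp1:3 pp2:1 pp3:1
Op 7: write(P3, v0, 184). refcount(pp0)=3>1 -> COPY to pp4. 5 ppages; refcounts: pp0:2 pp1:3 pp2:1 pp3:1 pp4:1
Op 8: read(P2, v0) -> 24. No state change.
P0: v1 -> pp3 = 101
P1: v1 -> pp1 = 31
P2: v1 -> pp1 = 31
P3: v1 -> pp1 = 31

Answer: 101 31 31 31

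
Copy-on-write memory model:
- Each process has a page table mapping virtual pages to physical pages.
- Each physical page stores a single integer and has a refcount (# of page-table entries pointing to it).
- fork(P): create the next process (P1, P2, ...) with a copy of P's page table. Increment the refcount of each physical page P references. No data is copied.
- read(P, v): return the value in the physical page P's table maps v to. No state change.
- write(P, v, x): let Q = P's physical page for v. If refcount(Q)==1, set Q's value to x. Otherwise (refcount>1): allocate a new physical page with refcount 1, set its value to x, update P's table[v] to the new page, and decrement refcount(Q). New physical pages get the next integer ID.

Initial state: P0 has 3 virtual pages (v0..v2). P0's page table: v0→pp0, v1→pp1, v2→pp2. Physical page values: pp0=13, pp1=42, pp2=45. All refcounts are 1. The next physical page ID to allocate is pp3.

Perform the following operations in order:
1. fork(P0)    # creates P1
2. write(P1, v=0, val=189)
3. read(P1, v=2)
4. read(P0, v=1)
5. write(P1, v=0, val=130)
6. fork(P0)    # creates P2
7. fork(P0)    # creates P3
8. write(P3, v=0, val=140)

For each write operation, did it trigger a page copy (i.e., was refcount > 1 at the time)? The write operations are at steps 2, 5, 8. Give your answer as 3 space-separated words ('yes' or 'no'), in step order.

Op 1: fork(P0) -> P1. 3 ppages; refcounts: pp0:2 pp1:2 pp2:2
Op 2: write(P1, v0, 189). refcount(pp0)=2>1 -> COPY to pp3. 4 ppages; refcounts: pp0:1 pp1:2 pp2:2 pp3:1
Op 3: read(P1, v2) -> 45. No state change.
Op 4: read(P0, v1) -> 42. No state change.
Op 5: write(P1, v0, 130). refcount(pp3)=1 -> write in place. 4 ppages; refcounts: pp0:1 pp1:2 pp2:2 pp3:1
Op 6: fork(P0) -> P2. 4 ppages; refcounts: pp0:2 pp1:3 pp2:3 pp3:1
Op 7: fork(P0) -> P3. 4 ppages; refcounts: pp0:3 pp1:4 pp2:4 pp3:1
Op 8: write(P3, v0, 140). refcount(pp0)=3>1 -> COPY to pp4. 5 ppages; refcounts: pp0:2 pp1:4 pp2:4 pp3:1 pp4:1

yes no yes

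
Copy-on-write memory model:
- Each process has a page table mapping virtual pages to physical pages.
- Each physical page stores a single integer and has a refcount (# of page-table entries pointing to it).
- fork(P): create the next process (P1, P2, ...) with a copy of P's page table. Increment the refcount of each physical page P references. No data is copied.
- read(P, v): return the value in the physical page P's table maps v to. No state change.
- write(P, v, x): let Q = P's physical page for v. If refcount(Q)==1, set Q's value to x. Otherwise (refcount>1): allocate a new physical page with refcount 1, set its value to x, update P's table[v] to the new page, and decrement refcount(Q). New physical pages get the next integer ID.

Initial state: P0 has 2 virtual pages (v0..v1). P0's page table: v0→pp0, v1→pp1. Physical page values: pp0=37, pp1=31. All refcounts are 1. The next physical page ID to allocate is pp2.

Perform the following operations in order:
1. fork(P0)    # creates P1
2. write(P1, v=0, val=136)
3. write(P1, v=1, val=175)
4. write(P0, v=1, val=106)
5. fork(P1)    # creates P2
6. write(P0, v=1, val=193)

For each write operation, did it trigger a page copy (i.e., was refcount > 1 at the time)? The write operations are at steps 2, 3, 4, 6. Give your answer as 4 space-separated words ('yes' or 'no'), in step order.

Op 1: fork(P0) -> P1. 2 ppages; refcounts: pp0:2 pp1:2
Op 2: write(P1, v0, 136). refcount(pp0)=2>1 -> COPY to pp2. 3 ppages; refcounts: pp0:1 pp1:2 pp2:1
Op 3: write(P1, v1, 175). refcount(pp1)=2>1 -> COPY to pp3. 4 ppages; refcounts: pp0:1 pp1:1 pp2:1 pp3:1
Op 4: write(P0, v1, 106). refcount(pp1)=1 -> write in place. 4 ppages; refcounts: pp0:1 pp1:1 pp2:1 pp3:1
Op 5: fork(P1) -> P2. 4 ppages; refcounts: pp0:1 pp1:1 pp2:2 pp3:2
Op 6: write(P0, v1, 193). refcount(pp1)=1 -> write in place. 4 ppages; refcounts: pp0:1 pp1:1 pp2:2 pp3:2

yes yes no no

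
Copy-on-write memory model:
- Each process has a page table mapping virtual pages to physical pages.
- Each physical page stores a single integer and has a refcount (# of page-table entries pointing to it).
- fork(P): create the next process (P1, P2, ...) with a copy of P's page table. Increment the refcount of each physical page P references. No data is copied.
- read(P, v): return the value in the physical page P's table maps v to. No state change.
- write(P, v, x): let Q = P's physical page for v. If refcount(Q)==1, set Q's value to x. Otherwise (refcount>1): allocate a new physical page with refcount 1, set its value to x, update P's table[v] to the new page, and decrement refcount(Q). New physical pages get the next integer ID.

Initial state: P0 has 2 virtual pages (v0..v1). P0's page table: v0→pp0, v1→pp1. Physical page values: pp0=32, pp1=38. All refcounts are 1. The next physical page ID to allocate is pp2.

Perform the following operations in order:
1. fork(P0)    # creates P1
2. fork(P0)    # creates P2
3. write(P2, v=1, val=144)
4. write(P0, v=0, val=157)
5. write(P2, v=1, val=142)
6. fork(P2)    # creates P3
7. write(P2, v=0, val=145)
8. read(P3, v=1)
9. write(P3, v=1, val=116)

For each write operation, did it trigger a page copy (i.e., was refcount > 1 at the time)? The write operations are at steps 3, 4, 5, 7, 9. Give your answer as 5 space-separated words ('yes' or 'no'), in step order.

Op 1: fork(P0) -> P1. 2 ppages; refcounts: pp0:2 pp1:2
Op 2: fork(P0) -> P2. 2 ppages; refcounts: pp0:3 pp1:3
Op 3: write(P2, v1, 144). refcount(pp1)=3>1 -> COPY to pp2. 3 ppages; refcounts: pp0:3 pp1:2 pp2:1
Op 4: write(P0, v0, 157). refcount(pp0)=3>1 -> COPY to pp3. 4 ppages; refcounts: pp0:2 pp1:2 pp2:1 pp3:1
Op 5: write(P2, v1, 142). refcount(pp2)=1 -> write in place. 4 ppages; refcounts: pp0:2 pp1:2 pp2:1 pp3:1
Op 6: fork(P2) -> P3. 4 ppages; refcounts: pp0:3 pp1:2 pp2:2 pp3:1
Op 7: write(P2, v0, 145). refcount(pp0)=3>1 -> COPY to pp4. 5 ppages; refcounts: pp0:2 pp1:2 pp2:2 pp3:1 pp4:1
Op 8: read(P3, v1) -> 142. No state change.
Op 9: write(P3, v1, 116). refcount(pp2)=2>1 -> COPY to pp5. 6 ppages; refcounts: pp0:2 pp1:2 pp2:1 pp3:1 pp4:1 pp5:1

yes yes no yes yes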